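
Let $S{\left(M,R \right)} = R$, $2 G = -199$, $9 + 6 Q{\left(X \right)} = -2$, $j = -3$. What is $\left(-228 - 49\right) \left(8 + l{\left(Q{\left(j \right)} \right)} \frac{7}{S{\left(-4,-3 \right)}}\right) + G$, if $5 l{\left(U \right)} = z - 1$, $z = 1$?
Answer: $- \frac{4631}{2} \approx -2315.5$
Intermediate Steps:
$Q{\left(X \right)} = - \frac{11}{6}$ ($Q{\left(X \right)} = - \frac{3}{2} + \frac{1}{6} \left(-2\right) = - \frac{3}{2} - \frac{1}{3} = - \frac{11}{6}$)
$G = - \frac{199}{2}$ ($G = \frac{1}{2} \left(-199\right) = - \frac{199}{2} \approx -99.5$)
$l{\left(U \right)} = 0$ ($l{\left(U \right)} = \frac{1 - 1}{5} = \frac{1}{5} \cdot 0 = 0$)
$\left(-228 - 49\right) \left(8 + l{\left(Q{\left(j \right)} \right)} \frac{7}{S{\left(-4,-3 \right)}}\right) + G = \left(-228 - 49\right) \left(8 + 0 \frac{7}{-3}\right) - \frac{199}{2} = \left(-228 - 49\right) \left(8 + 0 \cdot 7 \left(- \frac{1}{3}\right)\right) - \frac{199}{2} = - 277 \left(8 + 0 \left(- \frac{7}{3}\right)\right) - \frac{199}{2} = - 277 \left(8 + 0\right) - \frac{199}{2} = \left(-277\right) 8 - \frac{199}{2} = -2216 - \frac{199}{2} = - \frac{4631}{2}$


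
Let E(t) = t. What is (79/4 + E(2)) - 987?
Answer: -3861/4 ≈ -965.25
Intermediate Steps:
(79/4 + E(2)) - 987 = (79/4 + 2) - 987 = 87/4 - 987 = -3861/4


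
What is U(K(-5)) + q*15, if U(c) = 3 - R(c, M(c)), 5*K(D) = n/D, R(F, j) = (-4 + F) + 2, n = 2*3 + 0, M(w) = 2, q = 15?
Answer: 5756/25 ≈ 230.24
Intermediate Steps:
n = 6 (n = 6 + 0 = 6)
R(F, j) = -2 + F
K(D) = 6/(5*D) (K(D) = (6/D)/5 = 6/(5*D))
U(c) = 5 - c (U(c) = 3 - (-2 + c) = 3 + (2 - c) = 5 - c)
U(K(-5)) + q*15 = (5 - 6/(5*(-5))) + 15*15 = (5 - 6*(-1)/(5*5)) + 225 = (5 - 1*(-6/25)) + 225 = (5 + 6/25) + 225 = 131/25 + 225 = 5756/25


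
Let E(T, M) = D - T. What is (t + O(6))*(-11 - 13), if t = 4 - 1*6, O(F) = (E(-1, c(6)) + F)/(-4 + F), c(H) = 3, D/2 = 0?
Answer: -36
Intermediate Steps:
D = 0 (D = 2*0 = 0)
E(T, M) = -T (E(T, M) = 0 - T = -T)
O(F) = (1 + F)/(-4 + F) (O(F) = (-1*(-1) + F)/(-4 + F) = (1 + F)/(-4 + F))
t = -2 (t = 4 - 6 = -2)
(t + O(6))*(-11 - 13) = (-2 + (1 + 6)/(-4 + 6))*(-11 - 13) = (-2 + 7/2)*(-24) = (3/2)*(-24) = -36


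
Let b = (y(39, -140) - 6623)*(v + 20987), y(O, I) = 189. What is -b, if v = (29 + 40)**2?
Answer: 165662632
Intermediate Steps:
v = 4761 (v = 69**2 = 4761)
b = -165662632 (b = (189 - 6623)*(4761 + 20987) = -6434*25748 = -165662632)
-b = -1*(-165662632) = 165662632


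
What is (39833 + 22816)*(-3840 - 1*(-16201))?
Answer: 774404289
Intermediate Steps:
(39833 + 22816)*(-3840 - 1*(-16201)) = 62649*(-3840 + 16201) = 62649*12361 = 774404289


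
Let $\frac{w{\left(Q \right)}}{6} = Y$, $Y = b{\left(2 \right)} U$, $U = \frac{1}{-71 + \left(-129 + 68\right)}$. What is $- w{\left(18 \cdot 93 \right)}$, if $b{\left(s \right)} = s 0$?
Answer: $0$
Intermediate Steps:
$b{\left(s \right)} = 0$
$U = - \frac{1}{132}$ ($U = \frac{1}{-71 - 61} = \frac{1}{-132} = - \frac{1}{132} \approx -0.0075758$)
$Y = 0$ ($Y = 0 \left(- \frac{1}{132}\right) = 0$)
$w{\left(Q \right)} = 0$ ($w{\left(Q \right)} = 6 \cdot 0 = 0$)
$- w{\left(18 \cdot 93 \right)} = \left(-1\right) 0 = 0$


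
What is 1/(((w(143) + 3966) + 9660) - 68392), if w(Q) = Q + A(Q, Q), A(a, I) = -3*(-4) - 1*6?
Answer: -1/54617 ≈ -1.8309e-5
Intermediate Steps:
A(a, I) = 6 (A(a, I) = 12 - 6 = 6)
w(Q) = 6 + Q (w(Q) = Q + 6 = 6 + Q)
1/(((w(143) + 3966) + 9660) - 68392) = 1/((((6 + 143) + 3966) + 9660) - 68392) = 1/(((149 + 3966) + 9660) - 68392) = 1/((4115 + 9660) - 68392) = 1/(13775 - 68392) = 1/(-54617) = -1/54617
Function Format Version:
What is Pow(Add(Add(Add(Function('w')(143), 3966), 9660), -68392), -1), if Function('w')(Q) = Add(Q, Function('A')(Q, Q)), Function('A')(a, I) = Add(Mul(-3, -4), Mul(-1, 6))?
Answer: Rational(-1, 54617) ≈ -1.8309e-5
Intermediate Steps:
Function('A')(a, I) = 6 (Function('A')(a, I) = Add(12, -6) = 6)
Function('w')(Q) = Add(6, Q) (Function('w')(Q) = Add(Q, 6) = Add(6, Q))
Pow(Add(Add(Add(Function('w')(143), 3966), 9660), -68392), -1) = Pow(Add(Add(Add(Add(6, 143), 3966), 9660), -68392), -1) = Pow(Add(Add(Add(149, 3966), 9660), -68392), -1) = Pow(Add(Add(4115, 9660), -68392), -1) = Pow(Add(13775, -68392), -1) = Pow(-54617, -1) = Rational(-1, 54617)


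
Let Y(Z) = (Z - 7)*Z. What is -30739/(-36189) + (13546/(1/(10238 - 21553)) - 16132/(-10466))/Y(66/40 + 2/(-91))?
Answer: 32049000122590491363779/1828703639496429 ≈ 1.7526e+7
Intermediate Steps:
Y(Z) = Z*(-7 + Z) (Y(Z) = (-7 + Z)*Z = Z*(-7 + Z))
-30739/(-36189) + (13546/(1/(10238 - 21553)) - 16132/(-10466))/Y(66/40 + 2/(-91)) = -30739/(-36189) + (13546/(1/(10238 - 21553)) - 16132/(-10466))/(((66/40 + 2/(-91))*(-7 + (66/40 + 2/(-91))))) = -30739*(-1/36189) + (13546/(1/(-11315)) - 16132*(-1/10466))/(((66*(1/40) + 2*(-1/91))*(-7 + (66*(1/40) + 2*(-1/91))))) = 30739/36189 + (13546/(-1/11315) + 8066/5233)/(((33/20 - 2/91)*(-7 + (33/20 - 2/91)))) = 30739/36189 + (13546*(-11315) + 8066/5233)/((2963*(-7 + 2963/1820)/1820)) = 30739/36189 + (-153272990 + 8066/5233)/(((2963/1820)*(-9777/1820))) = 30739/36189 - 802077548604/(5233*(-28969251/3312400)) = 30739/36189 - 802077548604/5233*(-3312400/28969251) = 30739/36189 + 885600557331963200/50532030161 = 32049000122590491363779/1828703639496429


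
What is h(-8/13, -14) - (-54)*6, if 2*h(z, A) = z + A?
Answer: 4117/13 ≈ 316.69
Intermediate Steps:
h(z, A) = A/2 + z/2 (h(z, A) = (z + A)/2 = (A + z)/2 = A/2 + z/2)
h(-8/13, -14) - (-54)*6 = ((½)*(-14) + (-8/13)/2) - (-54)*6 = (-7 + (-8*1/13)/2) - 1*(-324) = (-7 + (½)*(-8/13)) + 324 = (-7 - 4/13) + 324 = -95/13 + 324 = 4117/13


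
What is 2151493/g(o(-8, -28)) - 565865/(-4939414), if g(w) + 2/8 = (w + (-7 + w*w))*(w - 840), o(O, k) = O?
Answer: -42414406724623/820975061526 ≈ -51.663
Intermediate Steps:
g(w) = -1/4 + (-840 + w)*(-7 + w + w**2) (g(w) = -1/4 + (w + (-7 + w*w))*(w - 840) = -1/4 + (w + (-7 + w**2))*(-840 + w) = -1/4 + (-7 + w + w**2)*(-840 + w) = -1/4 + (-840 + w)*(-7 + w + w**2))
2151493/g(o(-8, -28)) - 565865/(-4939414) = 2151493/(23519/4 + (-8)**3 - 847*(-8) - 839*(-8)**2) - 565865/(-4939414) = 2151493/(23519/4 - 512 + 6776 - 839*64) - 565865*(-1/4939414) = 2151493/(23519/4 - 512 + 6776 - 53696) + 565865/4939414 = 2151493/(-166209/4) + 565865/4939414 = 2151493*(-4/166209) + 565865/4939414 = -8605972/166209 + 565865/4939414 = -42414406724623/820975061526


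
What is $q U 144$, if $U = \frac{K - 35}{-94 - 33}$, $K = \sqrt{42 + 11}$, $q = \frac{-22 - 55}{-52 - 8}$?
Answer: $\frac{6468}{127} - \frac{924 \sqrt{53}}{635} \approx 40.336$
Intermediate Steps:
$q = \frac{77}{60}$ ($q = - \frac{77}{-60} = \left(-77\right) \left(- \frac{1}{60}\right) = \frac{77}{60} \approx 1.2833$)
$K = \sqrt{53} \approx 7.2801$
$U = \frac{35}{127} - \frac{\sqrt{53}}{127}$ ($U = \frac{\sqrt{53} - 35}{-94 - 33} = \frac{-35 + \sqrt{53}}{-127} = \left(-35 + \sqrt{53}\right) \left(- \frac{1}{127}\right) = \frac{35}{127} - \frac{\sqrt{53}}{127} \approx 0.21827$)
$q U 144 = \frac{77 \left(\frac{35}{127} - \frac{\sqrt{53}}{127}\right)}{60} \cdot 144 = \left(\frac{539}{1524} - \frac{77 \sqrt{53}}{7620}\right) 144 = \frac{6468}{127} - \frac{924 \sqrt{53}}{635}$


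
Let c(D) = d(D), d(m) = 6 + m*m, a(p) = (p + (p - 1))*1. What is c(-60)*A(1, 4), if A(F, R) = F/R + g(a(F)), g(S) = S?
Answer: 9015/2 ≈ 4507.5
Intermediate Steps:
a(p) = -1 + 2*p (a(p) = (p + (-1 + p))*1 = (-1 + 2*p)*1 = -1 + 2*p)
d(m) = 6 + m²
c(D) = 6 + D²
A(F, R) = -1 + 2*F + F/R (A(F, R) = F/R + (-1 + 2*F) = -1 + 2*F + F/R)
c(-60)*A(1, 4) = (6 + (-60)²)*(-1 + 2*1 + 1/4) = (6 + 3600)*(-1 + 2 + 1*(¼)) = 3606*(-1 + 2 + ¼) = 3606*(5/4) = 9015/2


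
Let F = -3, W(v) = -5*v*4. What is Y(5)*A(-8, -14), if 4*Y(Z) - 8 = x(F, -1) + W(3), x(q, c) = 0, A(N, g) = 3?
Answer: -39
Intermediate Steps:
W(v) = -20*v
Y(Z) = -13 (Y(Z) = 2 + (0 - 20*3)/4 = 2 + (0 - 60)/4 = 2 + (¼)*(-60) = 2 - 15 = -13)
Y(5)*A(-8, -14) = -13*3 = -39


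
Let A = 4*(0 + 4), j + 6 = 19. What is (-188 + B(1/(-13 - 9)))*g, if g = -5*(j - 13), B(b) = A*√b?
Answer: 0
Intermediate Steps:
j = 13 (j = -6 + 19 = 13)
A = 16 (A = 4*4 = 16)
B(b) = 16*√b
g = 0 (g = -5*(13 - 13) = -5*0 = 0)
(-188 + B(1/(-13 - 9)))*g = (-188 + 16*√(1/(-13 - 9)))*0 = (-188 + 16*√(1/(-22)))*0 = (-188 + 16*√(-1/22))*0 = (-188 + 16*(I*√22/22))*0 = (-188 + 8*I*√22/11)*0 = 0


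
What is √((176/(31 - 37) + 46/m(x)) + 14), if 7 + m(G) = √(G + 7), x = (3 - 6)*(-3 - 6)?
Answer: √(-1380 + 138*√34)/(3*√(7 - √34)) ≈ 7.3947*I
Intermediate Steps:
x = 27 (x = -3*(-9) = 27)
m(G) = -7 + √(7 + G) (m(G) = -7 + √(G + 7) = -7 + √(7 + G))
√((176/(31 - 37) + 46/m(x)) + 14) = √((176/(31 - 37) + 46/(-7 + √(7 + 27))) + 14) = √((176/(-6) + 46/(-7 + √34)) + 14) = √((176*(-⅙) + 46/(-7 + √34)) + 14) = √((-88/3 + 46/(-7 + √34)) + 14) = √(-46/3 + 46/(-7 + √34))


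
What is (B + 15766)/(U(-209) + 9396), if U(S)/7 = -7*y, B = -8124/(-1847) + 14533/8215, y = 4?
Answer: 239312754541/139592566000 ≈ 1.7144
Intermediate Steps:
B = 93581111/15173105 (B = -8124*(-1/1847) + 14533*(1/8215) = 8124/1847 + 14533/8215 = 93581111/15173105 ≈ 6.1676)
U(S) = -196 (U(S) = 7*(-7*4) = 7*(-28) = -196)
(B + 15766)/(U(-209) + 9396) = (93581111/15173105 + 15766)/(-196 + 9396) = (239312754541/15173105)/9200 = (239312754541/15173105)*(1/9200) = 239312754541/139592566000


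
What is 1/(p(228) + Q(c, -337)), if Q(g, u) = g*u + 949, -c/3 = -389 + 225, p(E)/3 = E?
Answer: -1/164171 ≈ -6.0912e-6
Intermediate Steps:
p(E) = 3*E
c = 492 (c = -3*(-389 + 225) = -3*(-164) = 492)
Q(g, u) = 949 + g*u
1/(p(228) + Q(c, -337)) = 1/(3*228 + (949 + 492*(-337))) = 1/(684 + (949 - 165804)) = 1/(684 - 164855) = 1/(-164171) = -1/164171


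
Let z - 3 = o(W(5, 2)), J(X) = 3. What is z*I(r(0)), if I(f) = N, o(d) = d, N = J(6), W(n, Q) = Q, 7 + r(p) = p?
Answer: 15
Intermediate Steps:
r(p) = -7 + p
N = 3
I(f) = 3
z = 5 (z = 3 + 2 = 5)
z*I(r(0)) = 5*3 = 15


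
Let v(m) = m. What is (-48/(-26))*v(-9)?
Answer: -216/13 ≈ -16.615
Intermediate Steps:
(-48/(-26))*v(-9) = -48/(-26)*(-9) = -48*(-1/26)*(-9) = (24/13)*(-9) = -216/13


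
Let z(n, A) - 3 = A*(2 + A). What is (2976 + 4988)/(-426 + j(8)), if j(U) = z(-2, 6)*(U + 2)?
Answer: 1991/21 ≈ 94.810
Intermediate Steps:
z(n, A) = 3 + A*(2 + A)
j(U) = 102 + 51*U (j(U) = (3 + 6² + 2*6)*(U + 2) = (3 + 36 + 12)*(2 + U) = 51*(2 + U) = 102 + 51*U)
(2976 + 4988)/(-426 + j(8)) = (2976 + 4988)/(-426 + (102 + 51*8)) = 7964/(-426 + (102 + 408)) = 7964/(-426 + 510) = 7964/84 = 7964*(1/84) = 1991/21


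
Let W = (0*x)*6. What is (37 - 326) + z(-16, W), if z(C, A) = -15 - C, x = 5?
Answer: -288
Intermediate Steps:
W = 0 (W = (0*5)*6 = 0*6 = 0)
(37 - 326) + z(-16, W) = (37 - 326) + (-15 - 1*(-16)) = -289 + (-15 + 16) = -289 + 1 = -288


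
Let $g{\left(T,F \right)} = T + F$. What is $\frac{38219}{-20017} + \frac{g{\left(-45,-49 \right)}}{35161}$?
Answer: $- \frac{1345699857}{703817737} \approx -1.912$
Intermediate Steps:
$g{\left(T,F \right)} = F + T$
$\frac{38219}{-20017} + \frac{g{\left(-45,-49 \right)}}{35161} = \frac{38219}{-20017} + \frac{-49 - 45}{35161} = 38219 \left(- \frac{1}{20017}\right) - \frac{94}{35161} = - \frac{38219}{20017} - \frac{94}{35161} = - \frac{1345699857}{703817737}$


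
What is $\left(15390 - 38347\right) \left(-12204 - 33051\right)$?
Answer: $1038919035$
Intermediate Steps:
$\left(15390 - 38347\right) \left(-12204 - 33051\right) = \left(-22957\right) \left(-45255\right) = 1038919035$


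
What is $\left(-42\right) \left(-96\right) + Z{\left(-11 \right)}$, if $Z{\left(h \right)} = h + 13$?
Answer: $4034$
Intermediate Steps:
$Z{\left(h \right)} = 13 + h$
$\left(-42\right) \left(-96\right) + Z{\left(-11 \right)} = \left(-42\right) \left(-96\right) + \left(13 - 11\right) = 4032 + 2 = 4034$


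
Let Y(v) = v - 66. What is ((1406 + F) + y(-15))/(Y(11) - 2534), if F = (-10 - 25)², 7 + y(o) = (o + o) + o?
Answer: -2579/2589 ≈ -0.99614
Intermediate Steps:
y(o) = -7 + 3*o (y(o) = -7 + ((o + o) + o) = -7 + (2*o + o) = -7 + 3*o)
F = 1225 (F = (-35)² = 1225)
Y(v) = -66 + v
((1406 + F) + y(-15))/(Y(11) - 2534) = ((1406 + 1225) + (-7 + 3*(-15)))/((-66 + 11) - 2534) = (2631 + (-7 - 45))/(-55 - 2534) = (2631 - 52)/(-2589) = 2579*(-1/2589) = -2579/2589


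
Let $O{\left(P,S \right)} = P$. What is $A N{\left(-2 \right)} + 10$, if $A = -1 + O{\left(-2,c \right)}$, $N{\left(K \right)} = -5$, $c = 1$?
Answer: $25$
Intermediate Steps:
$A = -3$ ($A = -1 - 2 = -3$)
$A N{\left(-2 \right)} + 10 = \left(-3\right) \left(-5\right) + 10 = 15 + 10 = 25$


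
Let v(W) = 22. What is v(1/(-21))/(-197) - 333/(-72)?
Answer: 7113/1576 ≈ 4.5133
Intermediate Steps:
v(1/(-21))/(-197) - 333/(-72) = 22/(-197) - 333/(-72) = 22*(-1/197) - 333*(-1/72) = -22/197 + 37/8 = 7113/1576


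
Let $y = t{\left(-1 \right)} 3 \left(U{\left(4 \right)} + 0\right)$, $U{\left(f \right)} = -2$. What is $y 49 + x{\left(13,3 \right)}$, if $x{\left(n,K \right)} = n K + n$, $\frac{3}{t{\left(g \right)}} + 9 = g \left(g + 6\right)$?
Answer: $115$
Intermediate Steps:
$t{\left(g \right)} = \frac{3}{-9 + g \left(6 + g\right)}$ ($t{\left(g \right)} = \frac{3}{-9 + g \left(g + 6\right)} = \frac{3}{-9 + g \left(6 + g\right)}$)
$x{\left(n,K \right)} = n + K n$ ($x{\left(n,K \right)} = K n + n = n + K n$)
$y = \frac{9}{7}$ ($y = \frac{3}{-9 + \left(-1\right)^{2} + 6 \left(-1\right)} 3 \left(-2 + 0\right) = \frac{3}{-9 + 1 - 6} \cdot 3 \left(-2\right) = \frac{3}{-14} \left(-6\right) = 3 \left(- \frac{1}{14}\right) \left(-6\right) = \left(- \frac{3}{14}\right) \left(-6\right) = \frac{9}{7} \approx 1.2857$)
$y 49 + x{\left(13,3 \right)} = \frac{9}{7} \cdot 49 + 13 \left(1 + 3\right) = 63 + 13 \cdot 4 = 63 + 52 = 115$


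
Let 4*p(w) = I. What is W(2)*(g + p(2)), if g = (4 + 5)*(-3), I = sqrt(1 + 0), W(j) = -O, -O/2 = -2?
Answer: 107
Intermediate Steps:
O = 4 (O = -2*(-2) = 4)
W(j) = -4 (W(j) = -1*4 = -4)
I = 1 (I = sqrt(1) = 1)
p(w) = 1/4 (p(w) = (1/4)*1 = 1/4)
g = -27 (g = 9*(-3) = -27)
W(2)*(g + p(2)) = -4*(-27 + 1/4) = -4*(-107/4) = 107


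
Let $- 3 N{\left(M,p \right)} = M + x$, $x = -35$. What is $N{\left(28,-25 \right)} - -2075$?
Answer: $\frac{6232}{3} \approx 2077.3$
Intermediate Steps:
$N{\left(M,p \right)} = \frac{35}{3} - \frac{M}{3}$ ($N{\left(M,p \right)} = - \frac{M - 35}{3} = - \frac{-35 + M}{3} = \frac{35}{3} - \frac{M}{3}$)
$N{\left(28,-25 \right)} - -2075 = \left(\frac{35}{3} - \frac{28}{3}\right) - -2075 = \left(\frac{35}{3} - \frac{28}{3}\right) + 2075 = \frac{7}{3} + 2075 = \frac{6232}{3}$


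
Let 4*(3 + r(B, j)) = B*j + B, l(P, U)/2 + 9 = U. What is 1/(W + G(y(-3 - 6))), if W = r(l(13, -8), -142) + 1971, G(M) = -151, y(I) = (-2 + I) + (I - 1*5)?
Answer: 2/6031 ≈ 0.00033162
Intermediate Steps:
l(P, U) = -18 + 2*U
r(B, j) = -3 + B/4 + B*j/4 (r(B, j) = -3 + (B*j + B)/4 = -3 + (B + B*j)/4 = -3 + (B/4 + B*j/4) = -3 + B/4 + B*j/4)
y(I) = -7 + 2*I (y(I) = (-2 + I) + (I - 5) = (-2 + I) + (-5 + I) = -7 + 2*I)
W = 6333/2 (W = (-3 + (-18 + 2*(-8))/4 + (¼)*(-18 + 2*(-8))*(-142)) + 1971 = (-3 + (-18 - 16)/4 + (¼)*(-18 - 16)*(-142)) + 1971 = (-3 + (¼)*(-34) + (¼)*(-34)*(-142)) + 1971 = (-3 - 17/2 + 1207) + 1971 = 2391/2 + 1971 = 6333/2 ≈ 3166.5)
1/(W + G(y(-3 - 6))) = 1/(6333/2 - 151) = 1/(6031/2) = 2/6031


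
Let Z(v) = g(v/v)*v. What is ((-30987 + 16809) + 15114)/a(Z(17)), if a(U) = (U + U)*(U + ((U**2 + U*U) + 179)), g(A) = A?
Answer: 26/731 ≈ 0.035568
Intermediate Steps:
Z(v) = v (Z(v) = (v/v)*v = 1*v = v)
a(U) = 2*U*(179 + U + 2*U**2) (a(U) = (2*U)*(U + ((U**2 + U**2) + 179)) = (2*U)*(U + (2*U**2 + 179)) = (2*U)*(U + (179 + 2*U**2)) = (2*U)*(179 + U + 2*U**2) = 2*U*(179 + U + 2*U**2))
((-30987 + 16809) + 15114)/a(Z(17)) = ((-30987 + 16809) + 15114)/((2*17*(179 + 17 + 2*17**2))) = (-14178 + 15114)/((2*17*(179 + 17 + 2*289))) = 936/((2*17*(179 + 17 + 578))) = 936/((2*17*774)) = 936/26316 = 936*(1/26316) = 26/731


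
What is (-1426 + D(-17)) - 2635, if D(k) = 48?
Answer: -4013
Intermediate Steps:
(-1426 + D(-17)) - 2635 = (-1426 + 48) - 2635 = -1378 - 2635 = -4013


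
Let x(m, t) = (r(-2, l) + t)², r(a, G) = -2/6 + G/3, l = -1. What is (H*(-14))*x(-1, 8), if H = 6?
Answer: -13552/3 ≈ -4517.3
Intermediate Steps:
r(a, G) = -⅓ + G/3 (r(a, G) = -2*⅙ + G*(⅓) = -⅓ + G/3)
x(m, t) = (-⅔ + t)² (x(m, t) = ((-⅓ + (⅓)*(-1)) + t)² = ((-⅓ - ⅓) + t)² = (-⅔ + t)²)
(H*(-14))*x(-1, 8) = (6*(-14))*((-2 + 3*8)²/9) = -28*(-2 + 24)²/3 = -28*22²/3 = -28*484/3 = -84*484/9 = -13552/3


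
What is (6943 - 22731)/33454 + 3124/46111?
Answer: -311745086/771298697 ≈ -0.40418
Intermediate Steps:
(6943 - 22731)/33454 + 3124/46111 = -15788*1/33454 + 3124*(1/46111) = -7894/16727 + 3124/46111 = -311745086/771298697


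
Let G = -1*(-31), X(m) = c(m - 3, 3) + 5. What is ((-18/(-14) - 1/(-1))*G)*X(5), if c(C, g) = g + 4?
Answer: 5952/7 ≈ 850.29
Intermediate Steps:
c(C, g) = 4 + g
X(m) = 12 (X(m) = (4 + 3) + 5 = 7 + 5 = 12)
G = 31
((-18/(-14) - 1/(-1))*G)*X(5) = ((-18/(-14) - 1/(-1))*31)*12 = ((-18*(-1/14) - 1*(-1))*31)*12 = ((9/7 + 1)*31)*12 = ((16/7)*31)*12 = (496/7)*12 = 5952/7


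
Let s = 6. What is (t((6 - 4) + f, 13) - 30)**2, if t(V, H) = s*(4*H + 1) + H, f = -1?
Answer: 90601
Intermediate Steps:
t(V, H) = 6 + 25*H (t(V, H) = 6*(4*H + 1) + H = 6*(1 + 4*H) + H = (6 + 24*H) + H = 6 + 25*H)
(t((6 - 4) + f, 13) - 30)**2 = ((6 + 25*13) - 30)**2 = ((6 + 325) - 30)**2 = (331 - 30)**2 = 301**2 = 90601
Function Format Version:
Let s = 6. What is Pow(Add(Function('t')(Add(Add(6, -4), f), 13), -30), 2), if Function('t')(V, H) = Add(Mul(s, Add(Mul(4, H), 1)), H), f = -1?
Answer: 90601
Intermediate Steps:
Function('t')(V, H) = Add(6, Mul(25, H)) (Function('t')(V, H) = Add(Mul(6, Add(Mul(4, H), 1)), H) = Add(Mul(6, Add(1, Mul(4, H))), H) = Add(Add(6, Mul(24, H)), H) = Add(6, Mul(25, H)))
Pow(Add(Function('t')(Add(Add(6, -4), f), 13), -30), 2) = Pow(Add(Add(6, Mul(25, 13)), -30), 2) = Pow(Add(Add(6, 325), -30), 2) = Pow(Add(331, -30), 2) = Pow(301, 2) = 90601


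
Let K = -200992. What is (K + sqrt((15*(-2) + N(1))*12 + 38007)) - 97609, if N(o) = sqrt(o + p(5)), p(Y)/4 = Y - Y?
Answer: -298601 + sqrt(37659) ≈ -2.9841e+5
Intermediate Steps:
p(Y) = 0 (p(Y) = 4*(Y - Y) = 4*0 = 0)
N(o) = sqrt(o) (N(o) = sqrt(o + 0) = sqrt(o))
(K + sqrt((15*(-2) + N(1))*12 + 38007)) - 97609 = (-200992 + sqrt((15*(-2) + sqrt(1))*12 + 38007)) - 97609 = (-200992 + sqrt((-30 + 1)*12 + 38007)) - 97609 = (-200992 + sqrt(-29*12 + 38007)) - 97609 = (-200992 + sqrt(-348 + 38007)) - 97609 = (-200992 + sqrt(37659)) - 97609 = -298601 + sqrt(37659)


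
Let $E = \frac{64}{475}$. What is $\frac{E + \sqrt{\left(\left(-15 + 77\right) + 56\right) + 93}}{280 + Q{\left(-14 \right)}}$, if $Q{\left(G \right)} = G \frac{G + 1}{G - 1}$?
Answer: $\frac{96}{190855} + \frac{15 \sqrt{211}}{4018} \approx 0.054731$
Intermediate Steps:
$E = \frac{64}{475}$ ($E = 64 \cdot \frac{1}{475} = \frac{64}{475} \approx 0.13474$)
$Q{\left(G \right)} = \frac{G \left(1 + G\right)}{-1 + G}$ ($Q{\left(G \right)} = G \frac{1 + G}{-1 + G} = \frac{G \left(1 + G\right)}{-1 + G}$)
$\frac{E + \sqrt{\left(\left(-15 + 77\right) + 56\right) + 93}}{280 + Q{\left(-14 \right)}} = \frac{\frac{64}{475} + \sqrt{\left(\left(-15 + 77\right) + 56\right) + 93}}{280 - \frac{14 \left(1 - 14\right)}{-1 - 14}} = \frac{\frac{64}{475} + \sqrt{\left(62 + 56\right) + 93}}{280 - 14 \frac{1}{-15} \left(-13\right)} = \frac{\frac{64}{475} + \sqrt{118 + 93}}{280 - \left(- \frac{14}{15}\right) \left(-13\right)} = \frac{\frac{64}{475} + \sqrt{211}}{280 - \frac{182}{15}} = \frac{\frac{64}{475} + \sqrt{211}}{\frac{4018}{15}} = \left(\frac{64}{475} + \sqrt{211}\right) \frac{15}{4018} = \frac{96}{190855} + \frac{15 \sqrt{211}}{4018}$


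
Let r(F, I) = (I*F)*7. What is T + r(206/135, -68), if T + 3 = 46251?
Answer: 6145424/135 ≈ 45522.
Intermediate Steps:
T = 46248 (T = -3 + 46251 = 46248)
r(F, I) = 7*F*I (r(F, I) = (F*I)*7 = 7*F*I)
T + r(206/135, -68) = 46248 + 7*(206/135)*(-68) = 46248 - 98056/135 = 6145424/135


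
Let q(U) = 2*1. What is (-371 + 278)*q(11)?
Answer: -186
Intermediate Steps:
q(U) = 2
(-371 + 278)*q(11) = (-371 + 278)*2 = -93*2 = -186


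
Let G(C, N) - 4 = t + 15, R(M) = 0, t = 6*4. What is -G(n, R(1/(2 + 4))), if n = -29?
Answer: -43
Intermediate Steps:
t = 24
G(C, N) = 43 (G(C, N) = 4 + (24 + 15) = 4 + 39 = 43)
-G(n, R(1/(2 + 4))) = -1*43 = -43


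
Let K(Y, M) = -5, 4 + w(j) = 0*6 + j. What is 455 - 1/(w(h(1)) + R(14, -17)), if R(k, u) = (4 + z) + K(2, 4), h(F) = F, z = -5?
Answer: 4096/9 ≈ 455.11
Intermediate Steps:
w(j) = -4 + j (w(j) = -4 + (0*6 + j) = -4 + (0 + j) = -4 + j)
R(k, u) = -6 (R(k, u) = (4 - 5) - 5 = -1 - 5 = -6)
455 - 1/(w(h(1)) + R(14, -17)) = 455 - 1/((-4 + 1) - 6) = 455 - 1/(-3 - 6) = 455 - 1/(-9) = 455 - 1*(-⅑) = 455 + ⅑ = 4096/9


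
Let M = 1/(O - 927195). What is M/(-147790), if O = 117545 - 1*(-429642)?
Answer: 1/56161382320 ≈ 1.7806e-11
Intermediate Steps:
O = 547187 (O = 117545 + 429642 = 547187)
M = -1/380008 (M = 1/(547187 - 927195) = 1/(-380008) = -1/380008 ≈ -2.6315e-6)
M/(-147790) = -1/380008/(-147790) = -1/380008*(-1/147790) = 1/56161382320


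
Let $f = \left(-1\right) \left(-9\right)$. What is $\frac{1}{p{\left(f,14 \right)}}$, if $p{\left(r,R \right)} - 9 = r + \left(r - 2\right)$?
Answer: $\frac{1}{25} \approx 0.04$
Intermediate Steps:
$f = 9$
$p{\left(r,R \right)} = 7 + 2 r$ ($p{\left(r,R \right)} = 9 + \left(r + \left(r - 2\right)\right) = 9 + \left(r + \left(-2 + r\right)\right) = 9 + \left(-2 + 2 r\right) = 7 + 2 r$)
$\frac{1}{p{\left(f,14 \right)}} = \frac{1}{7 + 2 \cdot 9} = \frac{1}{7 + 18} = \frac{1}{25}$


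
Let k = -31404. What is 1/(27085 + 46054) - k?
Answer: 2296857157/73139 ≈ 31404.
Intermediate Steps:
1/(27085 + 46054) - k = 1/(27085 + 46054) - 1*(-31404) = 1/73139 + 31404 = 2296857157/73139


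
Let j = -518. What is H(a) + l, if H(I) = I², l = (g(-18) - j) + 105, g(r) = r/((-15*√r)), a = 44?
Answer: 2559 - I*√2/5 ≈ 2559.0 - 0.28284*I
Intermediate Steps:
g(r) = -√r/15 (g(r) = r*(-1/(15*√r)) = -√r/15)
l = 623 - I*√2/5 (l = (-I*√2/5 - 1*(-518)) + 105 = (-I*√2/5 + 518) + 105 = (518 - I*√2/5) + 105 = 623 - I*√2/5 ≈ 623.0 - 0.28284*I)
H(a) + l = 44² + (623 - I*√2/5) = 1936 + (623 - I*√2/5) = 2559 - I*√2/5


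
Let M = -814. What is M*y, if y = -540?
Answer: 439560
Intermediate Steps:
M*y = -814*(-540) = 439560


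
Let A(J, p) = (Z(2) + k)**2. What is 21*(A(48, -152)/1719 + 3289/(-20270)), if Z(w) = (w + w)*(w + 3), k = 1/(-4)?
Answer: 126155449/92917680 ≈ 1.3577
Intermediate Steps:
k = -1/4 (k = 1*(-1/4) = -1/4 ≈ -0.25000)
Z(w) = 2*w*(3 + w) (Z(w) = (2*w)*(3 + w) = 2*w*(3 + w))
A(J, p) = 6241/16 (A(J, p) = (2*2*(3 + 2) - 1/4)**2 = (2*2*5 - 1/4)**2 = (20 - 1/4)**2 = (79/4)**2 = 6241/16)
21*(A(48, -152)/1719 + 3289/(-20270)) = 21*((6241/16)/1719 + 3289/(-20270)) = 21*((6241/16)*(1/1719) + 3289*(-1/20270)) = 21*(6241/27504 - 3289/20270) = 21*(18022207/278753040) = 126155449/92917680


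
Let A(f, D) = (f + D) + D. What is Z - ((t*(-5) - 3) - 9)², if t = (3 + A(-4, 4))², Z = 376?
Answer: -65673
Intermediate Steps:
A(f, D) = f + 2*D (A(f, D) = (D + f) + D = f + 2*D)
t = 49 (t = (3 + (-4 + 2*4))² = (3 + (-4 + 8))² = (3 + 4)² = 7² = 49)
Z - ((t*(-5) - 3) - 9)² = 376 - ((49*(-5) - 3) - 9)² = 376 - ((-245 - 3) - 9)² = 376 - (-248 - 9)² = 376 - 1*(-257)² = 376 - 1*66049 = 376 - 66049 = -65673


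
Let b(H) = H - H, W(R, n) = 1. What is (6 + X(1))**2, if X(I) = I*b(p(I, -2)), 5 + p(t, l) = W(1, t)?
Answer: 36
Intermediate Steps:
p(t, l) = -4 (p(t, l) = -5 + 1 = -4)
b(H) = 0
X(I) = 0 (X(I) = I*0 = 0)
(6 + X(1))**2 = (6 + 0)**2 = 6**2 = 36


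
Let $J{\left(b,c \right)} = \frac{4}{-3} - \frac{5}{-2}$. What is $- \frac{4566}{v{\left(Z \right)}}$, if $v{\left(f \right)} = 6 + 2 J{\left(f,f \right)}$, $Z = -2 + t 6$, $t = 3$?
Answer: $- \frac{13698}{25} \approx -547.92$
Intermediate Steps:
$J{\left(b,c \right)} = \frac{7}{6}$ ($J{\left(b,c \right)} = 4 \left(- \frac{1}{3}\right) - - \frac{5}{2} = - \frac{4}{3} + \frac{5}{2} = \frac{7}{6}$)
$Z = 16$ ($Z = -2 + 3 \cdot 6 = -2 + 18 = 16$)
$v{\left(f \right)} = \frac{25}{3}$ ($v{\left(f \right)} = 6 + 2 \cdot \frac{7}{6} = 6 + \frac{7}{3} = \frac{25}{3}$)
$- \frac{4566}{v{\left(Z \right)}} = - \frac{4566}{\frac{25}{3}} = \left(-4566\right) \frac{3}{25} = - \frac{13698}{25}$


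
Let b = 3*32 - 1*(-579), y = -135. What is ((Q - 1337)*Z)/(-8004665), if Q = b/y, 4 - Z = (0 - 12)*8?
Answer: 26840/1600933 ≈ 0.016765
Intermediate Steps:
Z = 100 (Z = 4 - (0 - 12)*8 = 4 - (-12)*8 = 4 - 1*(-96) = 4 + 96 = 100)
b = 675 (b = 96 + 579 = 675)
Q = -5 (Q = 675/(-135) = 675*(-1/135) = -5)
((Q - 1337)*Z)/(-8004665) = ((-5 - 1337)*100)/(-8004665) = -1342*100*(-1/8004665) = -134200*(-1/8004665) = 26840/1600933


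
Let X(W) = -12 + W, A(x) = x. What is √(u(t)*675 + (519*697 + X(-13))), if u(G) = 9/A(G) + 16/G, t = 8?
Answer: √5821238/4 ≈ 603.18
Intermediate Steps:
u(G) = 25/G (u(G) = 9/G + 16/G = 25/G)
√(u(t)*675 + (519*697 + X(-13))) = √((25/8)*675 + (519*697 + (-12 - 13))) = √((25*(⅛))*675 + (361743 - 25)) = √((25/8)*675 + 361718) = √(16875/8 + 361718) = √(2910619/8) = √5821238/4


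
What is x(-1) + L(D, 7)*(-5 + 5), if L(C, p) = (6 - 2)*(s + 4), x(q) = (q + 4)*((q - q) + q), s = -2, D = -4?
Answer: -3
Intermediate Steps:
x(q) = q*(4 + q) (x(q) = (4 + q)*(0 + q) = (4 + q)*q = q*(4 + q))
L(C, p) = 8 (L(C, p) = (6 - 2)*(-2 + 4) = 4*2 = 8)
x(-1) + L(D, 7)*(-5 + 5) = -(4 - 1) + 8*(-5 + 5) = -1*3 + 8*0 = -3 + 0 = -3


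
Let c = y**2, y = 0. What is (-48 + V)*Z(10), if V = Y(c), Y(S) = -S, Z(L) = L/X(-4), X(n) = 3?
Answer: -160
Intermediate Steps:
c = 0 (c = 0**2 = 0)
Z(L) = L/3
V = 0 (V = -1*0 = 0)
(-48 + V)*Z(10) = (-48 + 0)*((1/3)*10) = -48*10/3 = -160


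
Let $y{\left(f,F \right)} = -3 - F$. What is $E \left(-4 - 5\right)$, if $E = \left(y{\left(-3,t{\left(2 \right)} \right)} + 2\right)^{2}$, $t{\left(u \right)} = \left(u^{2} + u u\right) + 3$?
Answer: $-1296$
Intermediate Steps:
$t{\left(u \right)} = 3 + 2 u^{2}$ ($t{\left(u \right)} = \left(u^{2} + u^{2}\right) + 3 = 2 u^{2} + 3 = 3 + 2 u^{2}$)
$E = 144$ ($E = \left(\left(-3 - \left(3 + 2 \cdot 2^{2}\right)\right) + 2\right)^{2} = \left(\left(-3 - \left(3 + 2 \cdot 4\right)\right) + 2\right)^{2} = \left(\left(-3 - \left(3 + 8\right)\right) + 2\right)^{2} = \left(\left(-3 - 11\right) + 2\right)^{2} = \left(-14 + 2\right)^{2} = \left(-12\right)^{2} = 144$)
$E \left(-4 - 5\right) = 144 \left(-4 - 5\right) = 144 \left(-9\right) = -1296$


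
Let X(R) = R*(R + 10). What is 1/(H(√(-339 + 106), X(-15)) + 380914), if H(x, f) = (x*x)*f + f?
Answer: 1/363514 ≈ 2.7509e-6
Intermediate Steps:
X(R) = R*(10 + R)
H(x, f) = f + f*x² (H(x, f) = x²*f + f = f*x² + f = f + f*x²)
1/(H(√(-339 + 106), X(-15)) + 380914) = 1/((-15*(10 - 15))*(1 + (√(-339 + 106))²) + 380914) = 1/((-15*(-5))*(1 + (√(-233))²) + 380914) = 1/(75*(1 + (I*√233)²) + 380914) = 1/(75*(1 - 233) + 380914) = 1/(75*(-232) + 380914) = 1/(-17400 + 380914) = 1/363514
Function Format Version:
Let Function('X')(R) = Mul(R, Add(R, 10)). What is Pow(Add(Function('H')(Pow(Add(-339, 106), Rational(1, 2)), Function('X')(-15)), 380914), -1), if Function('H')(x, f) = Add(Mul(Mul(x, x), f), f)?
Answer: Rational(1, 363514) ≈ 2.7509e-6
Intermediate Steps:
Function('X')(R) = Mul(R, Add(10, R))
Function('H')(x, f) = Add(f, Mul(f, Pow(x, 2))) (Function('H')(x, f) = Add(Mul(Pow(x, 2), f), f) = Add(Mul(f, Pow(x, 2)), f) = Add(f, Mul(f, Pow(x, 2))))
Pow(Add(Function('H')(Pow(Add(-339, 106), Rational(1, 2)), Function('X')(-15)), 380914), -1) = Pow(Add(Mul(Mul(-15, Add(10, -15)), Add(1, Pow(Pow(Add(-339, 106), Rational(1, 2)), 2))), 380914), -1) = Pow(Add(Mul(Mul(-15, -5), Add(1, Pow(Pow(-233, Rational(1, 2)), 2))), 380914), -1) = Pow(Add(Mul(75, Add(1, Pow(Mul(I, Pow(233, Rational(1, 2))), 2))), 380914), -1) = Pow(Add(Mul(75, Add(1, -233)), 380914), -1) = Pow(Add(Mul(75, -232), 380914), -1) = Pow(Add(-17400, 380914), -1) = Pow(363514, -1) = Rational(1, 363514)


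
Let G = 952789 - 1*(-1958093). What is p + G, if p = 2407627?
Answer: 5318509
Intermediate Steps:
G = 2910882 (G = 952789 + 1958093 = 2910882)
p + G = 2407627 + 2910882 = 5318509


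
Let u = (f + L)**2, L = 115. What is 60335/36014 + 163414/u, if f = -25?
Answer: 72430742/3314925 ≈ 21.850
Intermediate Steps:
u = 8100 (u = (-25 + 115)**2 = 90**2 = 8100)
60335/36014 + 163414/u = 60335/36014 + 163414/8100 = 60335*(1/36014) + 163414*(1/8100) = 5485/3274 + 81707/4050 = 72430742/3314925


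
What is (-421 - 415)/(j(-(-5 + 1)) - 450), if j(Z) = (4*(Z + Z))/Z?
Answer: 418/221 ≈ 1.8914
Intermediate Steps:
j(Z) = 8 (j(Z) = (4*(2*Z))/Z = (8*Z)/Z = 8)
(-421 - 415)/(j(-(-5 + 1)) - 450) = (-421 - 415)/(8 - 450) = -836/(-442) = -836*(-1/442) = 418/221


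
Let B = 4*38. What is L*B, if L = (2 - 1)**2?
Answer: 152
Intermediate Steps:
B = 152
L = 1 (L = 1**2 = 1)
L*B = 1*152 = 152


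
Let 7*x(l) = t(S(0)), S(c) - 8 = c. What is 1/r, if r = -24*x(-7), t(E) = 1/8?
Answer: -7/3 ≈ -2.3333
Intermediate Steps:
S(c) = 8 + c
t(E) = ⅛
x(l) = 1/56 (x(l) = (⅐)*(⅛) = 1/56)
r = -3/7 (r = -24*1/56 = -3/7 ≈ -0.42857)
1/r = 1/(-3/7) = -7/3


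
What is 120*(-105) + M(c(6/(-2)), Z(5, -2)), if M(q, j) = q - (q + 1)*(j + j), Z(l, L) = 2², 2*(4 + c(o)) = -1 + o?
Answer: -12566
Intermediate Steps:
c(o) = -9/2 + o/2 (c(o) = -4 + (-1 + o)/2 = -4 + (-½ + o/2) = -9/2 + o/2)
Z(l, L) = 4
M(q, j) = q - 2*j*(1 + q) (M(q, j) = q - (1 + q)*2*j = q - 2*j*(1 + q))
120*(-105) + M(c(6/(-2)), Z(5, -2)) = 120*(-105) + ((-9/2 + (6/(-2))/2) - 2*4 - 2*4*(-9/2 + (6/(-2))/2)) = -12600 + ((-9/2 + (6*(-½))/2) - 8 - 2*4*(-9/2 + (6*(-½))/2)) = -12600 + ((-9/2 + (½)*(-3)) - 8 - 2*4*(-9/2 + (½)*(-3))) = -12600 + ((-9/2 - 3/2) - 8 - 2*4*(-9/2 - 3/2)) = -12600 + (-6 - 8 - 2*4*(-6)) = -12600 + (-6 - 8 + 48) = -12600 + 34 = -12566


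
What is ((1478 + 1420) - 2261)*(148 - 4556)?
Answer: -2807896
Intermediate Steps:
((1478 + 1420) - 2261)*(148 - 4556) = (2898 - 2261)*(-4408) = 637*(-4408) = -2807896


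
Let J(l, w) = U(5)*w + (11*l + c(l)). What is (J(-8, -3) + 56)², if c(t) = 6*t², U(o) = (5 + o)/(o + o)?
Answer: 121801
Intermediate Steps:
U(o) = (5 + o)/(2*o) (U(o) = (5 + o)/((2*o)) = (5 + o)*(1/(2*o)) = (5 + o)/(2*o))
J(l, w) = w + 6*l² + 11*l (J(l, w) = ((½)*(5 + 5)/5)*w + (11*l + 6*l²) = ((½)*(⅕)*10)*w + (6*l² + 11*l) = 1*w + (6*l² + 11*l) = w + (6*l² + 11*l) = w + 6*l² + 11*l)
(J(-8, -3) + 56)² = ((-3 + 6*(-8)² + 11*(-8)) + 56)² = ((-3 + 6*64 - 88) + 56)² = ((-3 + 384 - 88) + 56)² = (293 + 56)² = 349² = 121801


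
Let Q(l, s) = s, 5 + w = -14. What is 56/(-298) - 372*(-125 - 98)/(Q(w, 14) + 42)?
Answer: 3089719/2086 ≈ 1481.2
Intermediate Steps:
w = -19 (w = -5 - 14 = -19)
56/(-298) - 372*(-125 - 98)/(Q(w, 14) + 42) = 56/(-298) - 372*(-125 - 98)/(14 + 42) = 56*(-1/298) - 372/(56/(-223)) = -28/149 - 372/(56*(-1/223)) = -28/149 - 372/(-56/223) = -28/149 - 372*(-223/56) = -28/149 + 20739/14 = 3089719/2086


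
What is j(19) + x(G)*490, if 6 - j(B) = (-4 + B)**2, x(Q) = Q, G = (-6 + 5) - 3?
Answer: -2179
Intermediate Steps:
G = -4 (G = -1 - 3 = -4)
j(B) = 6 - (-4 + B)**2
j(19) + x(G)*490 = (6 - (-4 + 19)**2) - 4*490 = (6 - 1*15**2) - 1960 = (6 - 1*225) - 1960 = (6 - 225) - 1960 = -219 - 1960 = -2179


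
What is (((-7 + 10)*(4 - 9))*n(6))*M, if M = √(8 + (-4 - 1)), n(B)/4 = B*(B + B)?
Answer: -4320*√3 ≈ -7482.5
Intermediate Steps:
n(B) = 8*B² (n(B) = 4*(B*(B + B)) = 4*(B*(2*B)) = 4*(2*B²) = 8*B²)
M = √3 (M = √(8 - 5) = √3 ≈ 1.7320)
(((-7 + 10)*(4 - 9))*n(6))*M = (((-7 + 10)*(4 - 9))*(8*6²))*√3 = ((3*(-5))*(8*36))*√3 = (-15*288)*√3 = -4320*√3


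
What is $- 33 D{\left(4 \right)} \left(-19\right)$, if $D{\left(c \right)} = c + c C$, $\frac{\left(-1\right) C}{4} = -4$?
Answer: $42636$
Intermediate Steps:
$C = 16$ ($C = \left(-4\right) \left(-4\right) = 16$)
$D{\left(c \right)} = 17 c$ ($D{\left(c \right)} = c + c 16 = c + 16 c = 17 c$)
$- 33 D{\left(4 \right)} \left(-19\right) = - 33 \cdot 17 \cdot 4 \left(-19\right) = \left(-33\right) 68 \left(-19\right) = \left(-2244\right) \left(-19\right) = 42636$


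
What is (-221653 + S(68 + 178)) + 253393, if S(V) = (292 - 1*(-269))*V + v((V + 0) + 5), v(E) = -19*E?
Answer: 164977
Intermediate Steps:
S(V) = -95 + 542*V (S(V) = (292 - 1*(-269))*V - 19*((V + 0) + 5) = (292 + 269)*V - 19*(V + 5) = 561*V - 19*(5 + V) = 561*V + (-95 - 19*V) = -95 + 542*V)
(-221653 + S(68 + 178)) + 253393 = (-221653 + (-95 + 542*(68 + 178))) + 253393 = (-221653 + (-95 + 542*246)) + 253393 = (-221653 + (-95 + 133332)) + 253393 = (-221653 + 133237) + 253393 = -88416 + 253393 = 164977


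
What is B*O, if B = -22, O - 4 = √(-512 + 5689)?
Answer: -88 - 22*√5177 ≈ -1670.9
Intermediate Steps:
O = 4 + √5177 (O = 4 + √(-512 + 5689) = 4 + √5177 ≈ 75.951)
B*O = -22*(4 + √5177) = -88 - 22*√5177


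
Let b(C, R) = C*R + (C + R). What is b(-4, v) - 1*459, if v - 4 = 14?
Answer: -517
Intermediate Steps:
v = 18 (v = 4 + 14 = 18)
b(C, R) = C + R + C*R
b(-4, v) - 1*459 = (-4 + 18 - 4*18) - 1*459 = (-4 + 18 - 72) - 459 = -58 - 459 = -517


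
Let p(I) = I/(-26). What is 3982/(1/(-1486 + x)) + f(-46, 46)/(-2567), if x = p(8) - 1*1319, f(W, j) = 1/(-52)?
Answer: -1491114421543/133484 ≈ -1.1171e+7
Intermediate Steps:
p(I) = -I/26 (p(I) = I*(-1/26) = -I/26)
f(W, j) = -1/52
x = -17151/13 (x = -1/26*8 - 1*1319 = -4/13 - 1319 = -17151/13 ≈ -1319.3)
3982/(1/(-1486 + x)) + f(-46, 46)/(-2567) = 3982/(1/(-1486 - 17151/13)) - 1/52/(-2567) = 3982/(1/(-36469/13)) - 1/52*(-1/2567) = 3982/(-13/36469) + 1/133484 = 3982*(-36469/13) + 1/133484 = -145219558/13 + 1/133484 = -1491114421543/133484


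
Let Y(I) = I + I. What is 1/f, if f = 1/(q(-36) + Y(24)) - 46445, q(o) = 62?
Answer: -110/5108949 ≈ -2.1531e-5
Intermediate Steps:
Y(I) = 2*I
f = -5108949/110 (f = 1/(62 + 2*24) - 46445 = 1/(62 + 48) - 46445 = 1/110 - 46445 = -5108949/110 ≈ -46445.)
1/f = 1/(-5108949/110) = -110/5108949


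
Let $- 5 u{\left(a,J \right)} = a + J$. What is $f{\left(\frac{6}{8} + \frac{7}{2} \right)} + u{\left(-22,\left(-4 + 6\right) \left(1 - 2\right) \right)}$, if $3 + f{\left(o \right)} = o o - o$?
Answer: $\frac{1249}{80} \approx 15.613$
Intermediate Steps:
$f{\left(o \right)} = -3 + o^{2} - o$ ($f{\left(o \right)} = -3 - \left(o - o o\right) = -3 + \left(o^{2} - o\right) = -3 + o^{2} - o$)
$u{\left(a,J \right)} = - \frac{J}{5} - \frac{a}{5}$ ($u{\left(a,J \right)} = - \frac{a + J}{5} = - \frac{J + a}{5} = - \frac{J}{5} - \frac{a}{5}$)
$f{\left(\frac{6}{8} + \frac{7}{2} \right)} + u{\left(-22,\left(-4 + 6\right) \left(1 - 2\right) \right)} = \left(-3 + \left(\frac{6}{8} + \frac{7}{2}\right)^{2} - \left(\frac{6}{8} + \frac{7}{2}\right)\right) - \left(- \frac{22}{5} + \frac{\left(-4 + 6\right) \left(1 - 2\right)}{5}\right) = \left(-3 + \left(6 \cdot \frac{1}{8} + 7 \cdot \frac{1}{2}\right)^{2} - \left(6 \cdot \frac{1}{8} + 7 \cdot \frac{1}{2}\right)\right) + \left(- \frac{2 \left(-1\right)}{5} + \frac{22}{5}\right) = \left(-3 + \left(\frac{3}{4} + \frac{7}{2}\right)^{2} - \left(\frac{3}{4} + \frac{7}{2}\right)\right) + \left(\left(- \frac{1}{5}\right) \left(-2\right) + \frac{22}{5}\right) = \left(-3 + \left(\frac{17}{4}\right)^{2} - \frac{17}{4}\right) + \left(\frac{2}{5} + \frac{22}{5}\right) = \left(-3 + \frac{289}{16} - \frac{17}{4}\right) + \frac{24}{5} = \frac{173}{16} + \frac{24}{5} = \frac{1249}{80}$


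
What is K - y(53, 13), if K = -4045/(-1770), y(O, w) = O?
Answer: -17953/354 ≈ -50.715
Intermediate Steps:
K = 809/354 (K = -4045*(-1/1770) = 809/354 ≈ 2.2853)
K - y(53, 13) = 809/354 - 1*53 = 809/354 - 53 = -17953/354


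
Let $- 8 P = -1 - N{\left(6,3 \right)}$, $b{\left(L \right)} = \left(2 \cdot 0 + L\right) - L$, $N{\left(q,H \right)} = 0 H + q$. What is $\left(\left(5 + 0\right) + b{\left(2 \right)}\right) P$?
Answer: $\frac{35}{8} \approx 4.375$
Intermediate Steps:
$N{\left(q,H \right)} = q$ ($N{\left(q,H \right)} = 0 + q = q$)
$b{\left(L \right)} = 0$ ($b{\left(L \right)} = \left(0 + L\right) - L = L - L = 0$)
$P = \frac{7}{8}$ ($P = - \frac{-1 - 6}{8} = \left(- \frac{1}{8}\right) \left(-7\right) = \frac{7}{8} \approx 0.875$)
$\left(\left(5 + 0\right) + b{\left(2 \right)}\right) P = \left(\left(5 + 0\right) + 0\right) \frac{7}{8} = \left(5 + 0\right) \frac{7}{8} = 5 \cdot \frac{7}{8} = \frac{35}{8}$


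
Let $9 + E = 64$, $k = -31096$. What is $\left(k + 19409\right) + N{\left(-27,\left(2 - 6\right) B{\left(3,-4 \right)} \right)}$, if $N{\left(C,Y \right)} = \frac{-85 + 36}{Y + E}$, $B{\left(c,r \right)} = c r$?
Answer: $- \frac{1203810}{103} \approx -11687.0$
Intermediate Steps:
$E = 55$ ($E = -9 + 64 = 55$)
$N{\left(C,Y \right)} = - \frac{49}{55 + Y}$ ($N{\left(C,Y \right)} = \frac{-85 + 36}{Y + 55} = - \frac{49}{55 + Y}$)
$\left(k + 19409\right) + N{\left(-27,\left(2 - 6\right) B{\left(3,-4 \right)} \right)} = \left(-31096 + 19409\right) - \frac{49}{55 + \left(2 - 6\right) 3 \left(-4\right)} = -11687 - \frac{49}{55 - -48} = -11687 - \frac{49}{55 + 48} = -11687 - \frac{49}{103} = - \frac{1203810}{103}$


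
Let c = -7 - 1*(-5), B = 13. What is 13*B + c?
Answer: 167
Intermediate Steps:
c = -2 (c = -7 + 5 = -2)
13*B + c = 13*13 - 2 = 169 - 2 = 167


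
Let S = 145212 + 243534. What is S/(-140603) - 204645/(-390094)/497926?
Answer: -75509195410373889/27310437787021532 ≈ -2.7648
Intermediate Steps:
S = 388746
S/(-140603) - 204645/(-390094)/497926 = 388746/(-140603) - 204645/(-390094)/497926 = 388746*(-1/140603) - 204645*(-1/390094)*(1/497926) = -388746/140603 + (204645/390094)*(1/497926) = -388746/140603 + 204645/194237945044 = -75509195410373889/27310437787021532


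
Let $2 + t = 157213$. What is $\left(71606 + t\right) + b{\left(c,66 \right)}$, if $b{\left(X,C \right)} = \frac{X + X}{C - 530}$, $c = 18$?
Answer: $\frac{26542763}{116} \approx 2.2882 \cdot 10^{5}$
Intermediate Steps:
$t = 157211$ ($t = -2 + 157213 = 157211$)
$b{\left(X,C \right)} = \frac{2 X}{-530 + C}$
$\left(71606 + t\right) + b{\left(c,66 \right)} = \left(71606 + 157211\right) + 2 \cdot 18 \frac{1}{-530 + 66} = 228817 + 2 \cdot 18 \frac{1}{-464} = 228817 + 2 \cdot 18 \left(- \frac{1}{464}\right) = 228817 - \frac{9}{116} = \frac{26542763}{116}$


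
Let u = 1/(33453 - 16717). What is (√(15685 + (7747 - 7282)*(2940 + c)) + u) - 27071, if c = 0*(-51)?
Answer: -453060255/16736 + √1382785 ≈ -25895.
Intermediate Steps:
c = 0
u = 1/16736 ≈ 5.9751e-5
(√(15685 + (7747 - 7282)*(2940 + c)) + u) - 27071 = (√(15685 + (7747 - 7282)*(2940 + 0)) + 1/16736) - 27071 = (√(15685 + 465*2940) + 1/16736) - 27071 = (√(15685 + 1367100) + 1/16736) - 27071 = (√1382785 + 1/16736) - 27071 = (1/16736 + √1382785) - 27071 = -453060255/16736 + √1382785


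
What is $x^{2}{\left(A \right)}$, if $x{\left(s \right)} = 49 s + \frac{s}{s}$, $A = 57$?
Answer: $7806436$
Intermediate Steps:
$x{\left(s \right)} = 1 + 49 s$ ($x{\left(s \right)} = 49 s + 1 = 1 + 49 s$)
$x^{2}{\left(A \right)} = \left(1 + 49 \cdot 57\right)^{2} = \left(1 + 2793\right)^{2} = 2794^{2} = 7806436$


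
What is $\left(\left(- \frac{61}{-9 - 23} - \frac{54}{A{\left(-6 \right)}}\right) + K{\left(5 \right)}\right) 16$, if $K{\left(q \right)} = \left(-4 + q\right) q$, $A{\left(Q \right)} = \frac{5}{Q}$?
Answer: $\frac{11473}{10} \approx 1147.3$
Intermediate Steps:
$K{\left(q \right)} = q \left(-4 + q\right)$
$\left(\left(- \frac{61}{-9 - 23} - \frac{54}{A{\left(-6 \right)}}\right) + K{\left(5 \right)}\right) 16 = \left(\left(- \frac{61}{-9 - 23} - \frac{54}{5 \frac{1}{-6}}\right) + 5 \left(-4 + 5\right)\right) 16 = \left(\left(- \frac{61}{-9 - 23} - \frac{54}{5 \left(- \frac{1}{6}\right)}\right) + 5 \cdot 1\right) 16 = \left(\left(- \frac{61}{-32} - \frac{54}{- \frac{5}{6}}\right) + 5\right) 16 = \left(\left(\left(-61\right) \left(- \frac{1}{32}\right) - - \frac{324}{5}\right) + 5\right) 16 = \left(\left(\frac{61}{32} + \frac{324}{5}\right) + 5\right) 16 = \left(\frac{10673}{160} + 5\right) 16 = \frac{11473}{160} \cdot 16 = \frac{11473}{10}$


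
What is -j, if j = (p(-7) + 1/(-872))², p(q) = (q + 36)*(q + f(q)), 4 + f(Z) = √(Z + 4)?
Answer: -75459543729/760384 + 8066901*I*√3/436 ≈ -99239.0 + 32047.0*I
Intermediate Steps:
f(Z) = -4 + √(4 + Z) (f(Z) = -4 + √(Z + 4) = -4 + √(4 + Z))
p(q) = (36 + q)*(-4 + q + √(4 + q)) (p(q) = (q + 36)*(q + (-4 + √(4 + q))) = (36 + q)*(-4 + q + √(4 + q)))
j = (-278169/872 + 29*I*√3)² (j = ((-144 + (-7)² + 32*(-7) + 36*√(4 - 7) - 7*√(4 - 7)) + 1/(-872))² = ((-144 + 49 - 224 + 36*√(-3) - 7*I*√3) - 1/872)² = ((-144 + 49 - 224 + 36*(I*√3) - 7*I*√3) - 1/872)² = ((-144 + 49 - 224 + 36*I*√3 - 7*I*√3) - 1/872)² = ((-319 + 29*I*√3) - 1/872)² = (-278169/872 + 29*I*√3)² ≈ 99239.0 - 32047.0*I)
-j = -(75459543729/760384 - 8066901*I*√3/436) = -75459543729/760384 + 8066901*I*√3/436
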